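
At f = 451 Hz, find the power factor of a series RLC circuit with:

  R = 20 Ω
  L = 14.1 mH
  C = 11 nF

Step 1 — Angular frequency: ω = 2π·f = 2π·451 = 2834 rad/s.
Step 2 — Component impedances:
  R: Z = R = 20 Ω
  L: Z = jωL = j·2834·0.0141 = 0 + j39.96 Ω
  C: Z = 1/(jωC) = -j/(ω·C) = 0 - j3.208e+04 Ω
Step 3 — Series combination: Z_total = R + L + C = 20 - j3.204e+04 Ω = 3.204e+04∠-90.0° Ω.
Step 4 — Power factor: PF = cos(φ) = Re(Z)/|Z| = 20/3.204e+04 = 0.0006242.
Step 5 — Type: Im(Z) = -3.204e+04 ⇒ leading (phase φ = -90.0°).

PF = 0.0006242 (leading, φ = -90.0°)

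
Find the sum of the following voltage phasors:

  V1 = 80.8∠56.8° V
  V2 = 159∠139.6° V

Step 1 — Convert each phasor to rectangular form:
  V1 = 80.8·(cos(56.8°) + j·sin(56.8°)) = 44.24 + j67.61 V
  V2 = 159·(cos(139.6°) + j·sin(139.6°)) = -121.1 + j103.1 V
Step 2 — Sum components: V_total = -76.84 + j170.7 V.
Step 3 — Convert to polar: |V_total| = 187.2 V, ∠V_total = 114.2°.

V_total = 187.2∠114.2° V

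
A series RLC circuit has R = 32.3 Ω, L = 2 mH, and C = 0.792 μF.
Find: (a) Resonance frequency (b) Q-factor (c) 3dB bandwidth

Step 1 — Resonance condition Im(Z)=0 gives ω₀ = 1/√(LC).
Step 2 — ω₀ = 1/√(0.002·7.92e-07) = 2.513e+04 rad/s.
Step 3 — f₀ = ω₀/(2π) = 3999 Hz.
Step 4 — Series Q: Q = ω₀L/R = 2.513e+04·0.002/32.3 = 1.556.
Step 5 — 3dB bandwidth: Δω = ω₀/Q = 1.615e+04 rad/s; BW = Δω/(2π) = 2570 Hz.

(a) f₀ = 3999 Hz  (b) Q = 1.556  (c) BW = 2570 Hz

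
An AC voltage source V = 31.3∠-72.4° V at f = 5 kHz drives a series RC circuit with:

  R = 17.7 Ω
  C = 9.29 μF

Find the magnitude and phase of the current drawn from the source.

Step 1 — Angular frequency: ω = 2π·f = 2π·5000 = 3.142e+04 rad/s.
Step 2 — Component impedances:
  R: Z = R = 17.7 Ω
  C: Z = 1/(jωC) = -j/(ω·C) = 0 - j3.426 Ω
Step 3 — Series combination: Z_total = R + C = 17.7 - j3.426 Ω = 18.03∠-11.0° Ω.
Step 4 — Source phasor: V = 31.3∠-72.4° V = 9.464 - j29.83 V.
Step 5 — Ohm's law: I = V / Z_total = (9.464 - j29.83) / (17.7 - j3.426) = 0.8299 - j1.525 A.
Step 6 — Convert to polar: |I| = 1.736 A, ∠I = -61.4°.

I = 1.736∠-61.4° A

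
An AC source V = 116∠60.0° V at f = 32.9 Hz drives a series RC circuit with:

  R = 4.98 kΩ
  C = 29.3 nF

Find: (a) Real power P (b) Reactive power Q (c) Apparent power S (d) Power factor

Step 1 — Angular frequency: ω = 2π·f = 2π·32.9 = 206.7 rad/s.
Step 2 — Component impedances:
  R: Z = R = 4980 Ω
  C: Z = 1/(jωC) = -j/(ω·C) = 0 - j1.651e+05 Ω
Step 3 — Series combination: Z_total = R + C = 4980 - j1.651e+05 Ω = 1.652e+05∠-88.3° Ω.
Step 4 — Source phasor: V = 116∠60.0° V = 58 + j100.5 V.
Step 5 — Current: I = V / Z = -0.0005973 + j0.0003693 A = 0.0007023∠148.3° A.
Step 6 — Complex power: S = V·I* = 0.002456 - j0.08143 VA.
Step 7 — Real power: P = Re(S) = 0.002456 W.
Step 8 — Reactive power: Q = Im(S) = -0.08143 VAR.
Step 9 — Apparent power: |S| = 0.08146 VA.
Step 10 — Power factor: PF = P/|S| = 0.03015 (leading).

(a) P = 0.002456 W  (b) Q = -0.08143 VAR  (c) S = 0.08146 VA  (d) PF = 0.03015 (leading)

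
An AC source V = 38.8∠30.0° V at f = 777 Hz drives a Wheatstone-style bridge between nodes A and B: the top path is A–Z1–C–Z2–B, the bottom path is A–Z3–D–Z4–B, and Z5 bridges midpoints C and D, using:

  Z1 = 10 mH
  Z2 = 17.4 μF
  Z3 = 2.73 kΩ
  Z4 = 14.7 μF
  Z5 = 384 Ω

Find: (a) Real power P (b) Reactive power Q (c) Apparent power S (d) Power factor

Step 1 — Angular frequency: ω = 2π·f = 2π·777 = 4882 rad/s.
Step 2 — Component impedances:
  Z1: Z = jωL = j·4882·0.01 = 0 + j48.82 Ω
  Z2: Z = 1/(jωC) = -j/(ω·C) = 0 - j11.77 Ω
  Z3: Z = R = 2730 Ω
  Z4: Z = 1/(jωC) = -j/(ω·C) = 0 - j13.93 Ω
  Z5: Z = R = 384 Ω
Step 3 — Bridge requires nodal analysis (the Z5 bridge couples midpoints C and D, so the two paths cannot be reduced to a simple series/parallel combination). Setting node B to ground and injecting 1 A at node A, the 3-node admittance system at A, C, D solves to V_A = Z_AB = 0.8627 + j37.05 Ω = 37.06∠88.7° Ω.
Step 4 — Source phasor: V = 38.8∠30.0° V = 33.6 + j19.4 V.
Step 5 — Current: I = V / Z = 0.5445 - j0.8943 A = 1.047∠-58.7° A.
Step 6 — Complex power: S = V·I* = 0.9458 + j40.61 VA.
Step 7 — Real power: P = Re(S) = 0.9458 W.
Step 8 — Reactive power: Q = Im(S) = 40.61 VAR.
Step 9 — Apparent power: |S| = 40.63 VA.
Step 10 — Power factor: PF = P/|S| = 0.02328 (lagging).

(a) P = 0.9458 W  (b) Q = 40.61 VAR  (c) S = 40.63 VA  (d) PF = 0.02328 (lagging)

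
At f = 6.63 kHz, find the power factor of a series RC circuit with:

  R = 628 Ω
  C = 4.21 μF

Step 1 — Angular frequency: ω = 2π·f = 2π·6630 = 4.166e+04 rad/s.
Step 2 — Component impedances:
  R: Z = R = 628 Ω
  C: Z = 1/(jωC) = -j/(ω·C) = 0 - j5.702 Ω
Step 3 — Series combination: Z_total = R + C = 628 - j5.702 Ω = 628∠-0.5° Ω.
Step 4 — Power factor: PF = cos(φ) = Re(Z)/|Z| = 628/628 = 1.
Step 5 — Type: Im(Z) = -5.702 ⇒ leading (phase φ = -0.5°).

PF = 1 (leading, φ = -0.5°)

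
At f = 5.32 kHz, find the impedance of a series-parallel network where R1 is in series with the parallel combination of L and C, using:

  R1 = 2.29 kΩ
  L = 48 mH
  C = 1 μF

Step 1 — Angular frequency: ω = 2π·f = 2π·5320 = 3.343e+04 rad/s.
Step 2 — Component impedances:
  R1: Z = R = 2290 Ω
  L: Z = jωL = j·3.343e+04·0.048 = 0 + j1604 Ω
  C: Z = 1/(jωC) = -j/(ω·C) = 0 - j29.92 Ω
Step 3 — Parallel branch: L || C = 1/(1/L + 1/C) = 0 - j30.48 Ω.
Step 4 — Series with R1: Z_total = R1 + (L || C) = 2290 - j30.48 Ω = 2290∠-0.8° Ω.

Z = 2290 - j30.48 Ω = 2290∠-0.8° Ω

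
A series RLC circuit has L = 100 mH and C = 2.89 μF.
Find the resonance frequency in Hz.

Step 1 — Resonance condition Im(Z)=0 gives ω₀ = 1/√(LC).
Step 2 — ω₀ = 1/√(0.1·2.89e-06) = 1860 rad/s.
Step 3 — f₀ = ω₀/(2π) = 296.1 Hz.

f₀ = 296.1 Hz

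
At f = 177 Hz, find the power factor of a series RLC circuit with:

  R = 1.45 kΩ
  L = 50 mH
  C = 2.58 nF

Step 1 — Angular frequency: ω = 2π·f = 2π·177 = 1112 rad/s.
Step 2 — Component impedances:
  R: Z = R = 1450 Ω
  L: Z = jωL = j·1112·0.05 = 0 + j55.61 Ω
  C: Z = 1/(jωC) = -j/(ω·C) = 0 - j3.485e+05 Ω
Step 3 — Series combination: Z_total = R + L + C = 1450 - j3.485e+05 Ω = 3.485e+05∠-89.8° Ω.
Step 4 — Power factor: PF = cos(φ) = Re(Z)/|Z| = 1450/3.485e+05 = 0.004161.
Step 5 — Type: Im(Z) = -3.485e+05 ⇒ leading (phase φ = -89.8°).

PF = 0.004161 (leading, φ = -89.8°)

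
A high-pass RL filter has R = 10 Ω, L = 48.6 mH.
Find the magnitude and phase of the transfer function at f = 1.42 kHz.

Step 1 — Angular frequency: ω = 2π·1420 = 8922 rad/s.
Step 2 — Transfer function: H(jω) = jωL/(R + jωL).
Step 3 — Numerator jωL = j·433.6; denominator R + jωL = 10 + j433.6.
Step 4 — H = 0.9995 + j0.02305.
Step 5 — Magnitude: |H| = 0.9997 (-0.0 dB); phase: φ = 1.3°.

|H| = 0.9997 (-0.0 dB), φ = 1.3°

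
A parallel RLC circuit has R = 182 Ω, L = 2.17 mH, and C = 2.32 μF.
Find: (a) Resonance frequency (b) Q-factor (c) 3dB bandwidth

Step 1 — Resonance: ω₀ = 1/√(LC) = 1/√(0.00217·2.32e-06) = 1.409e+04 rad/s.
Step 2 — f₀ = ω₀/(2π) = 2243 Hz.
Step 3 — Parallel Q: Q = R/(ω₀L) = 182/(1.409e+04·0.00217) = 5.951.
Step 4 — Bandwidth: Δω = ω₀/Q = 2368 rad/s; BW = Δω/(2π) = 376.9 Hz.

(a) f₀ = 2243 Hz  (b) Q = 5.951  (c) BW = 376.9 Hz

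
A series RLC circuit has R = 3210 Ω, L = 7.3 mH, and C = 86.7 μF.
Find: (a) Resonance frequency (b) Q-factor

Step 1 — Resonance condition Im(Z)=0 gives ω₀ = 1/√(LC).
Step 2 — ω₀ = 1/√(0.0073·8.67e-05) = 1257 rad/s.
Step 3 — f₀ = ω₀/(2π) = 200.1 Hz.
Step 4 — Series Q: Q = ω₀L/R = 1257·0.0073/3210 = 0.002859.

(a) f₀ = 200.1 Hz  (b) Q = 0.002859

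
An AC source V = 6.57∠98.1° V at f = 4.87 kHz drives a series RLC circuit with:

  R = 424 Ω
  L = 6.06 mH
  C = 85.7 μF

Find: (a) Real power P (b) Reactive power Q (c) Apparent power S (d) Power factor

Step 1 — Angular frequency: ω = 2π·f = 2π·4870 = 3.06e+04 rad/s.
Step 2 — Component impedances:
  R: Z = R = 424 Ω
  L: Z = jωL = j·3.06e+04·0.00606 = 0 + j185.4 Ω
  C: Z = 1/(jωC) = -j/(ω·C) = 0 - j0.3813 Ω
Step 3 — Series combination: Z_total = R + L + C = 424 + j185 Ω = 462.6∠23.6° Ω.
Step 4 — Source phasor: V = 6.57∠98.1° V = -0.9257 + j6.504 V.
Step 5 — Current: I = V / Z = 0.00379 + j0.01369 A = 0.0142∠74.5° A.
Step 6 — Complex power: S = V·I* = 0.08552 + j0.03732 VA.
Step 7 — Real power: P = Re(S) = 0.08552 W.
Step 8 — Reactive power: Q = Im(S) = 0.03732 VAR.
Step 9 — Apparent power: |S| = 0.0933 VA.
Step 10 — Power factor: PF = P/|S| = 0.9165 (lagging).

(a) P = 0.08552 W  (b) Q = 0.03732 VAR  (c) S = 0.0933 VA  (d) PF = 0.9165 (lagging)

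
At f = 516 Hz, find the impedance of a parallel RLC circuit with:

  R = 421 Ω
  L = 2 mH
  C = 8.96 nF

Step 1 — Angular frequency: ω = 2π·f = 2π·516 = 3242 rad/s.
Step 2 — Component impedances:
  R: Z = R = 421 Ω
  L: Z = jωL = j·3242·0.002 = 0 + j6.484 Ω
  C: Z = 1/(jωC) = -j/(ω·C) = 0 - j3.442e+04 Ω
Step 3 — Parallel combination: 1/Z_total = 1/R + 1/L + 1/C; Z_total = 0.09988 + j6.484 Ω = 6.485∠89.1° Ω.

Z = 0.09988 + j6.484 Ω = 6.485∠89.1° Ω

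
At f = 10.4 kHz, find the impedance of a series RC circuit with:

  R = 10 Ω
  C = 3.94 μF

Step 1 — Angular frequency: ω = 2π·f = 2π·1.04e+04 = 6.535e+04 rad/s.
Step 2 — Component impedances:
  R: Z = R = 10 Ω
  C: Z = 1/(jωC) = -j/(ω·C) = 0 - j3.884 Ω
Step 3 — Series combination: Z_total = R + C = 10 - j3.884 Ω = 10.73∠-21.2° Ω.

Z = 10 - j3.884 Ω = 10.73∠-21.2° Ω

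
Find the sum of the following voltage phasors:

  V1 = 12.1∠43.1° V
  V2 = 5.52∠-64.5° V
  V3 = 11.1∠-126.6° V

Step 1 — Convert each phasor to rectangular form:
  V1 = 12.1·(cos(43.1°) + j·sin(43.1°)) = 8.835 + j8.268 V
  V2 = 5.52·(cos(-64.5°) + j·sin(-64.5°)) = 2.376 - j4.982 V
  V3 = 11.1·(cos(-126.6°) + j·sin(-126.6°)) = -6.618 - j8.911 V
Step 2 — Sum components: V_total = 4.593 - j5.626 V.
Step 3 — Convert to polar: |V_total| = 7.263 V, ∠V_total = -50.8°.

V_total = 7.263∠-50.8° V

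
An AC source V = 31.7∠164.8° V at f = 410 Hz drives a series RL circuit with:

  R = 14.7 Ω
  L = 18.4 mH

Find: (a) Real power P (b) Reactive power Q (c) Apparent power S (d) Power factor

Step 1 — Angular frequency: ω = 2π·f = 2π·410 = 2576 rad/s.
Step 2 — Component impedances:
  R: Z = R = 14.7 Ω
  L: Z = jωL = j·2576·0.0184 = 0 + j47.4 Ω
Step 3 — Series combination: Z_total = R + L = 14.7 + j47.4 Ω = 49.63∠72.8° Ω.
Step 4 — Source phasor: V = 31.7∠164.8° V = -30.59 + j8.311 V.
Step 5 — Current: I = V / Z = -0.02263 + j0.6384 A = 0.6388∠92.0° A.
Step 6 — Complex power: S = V·I* = 5.998 + j19.34 VA.
Step 7 — Real power: P = Re(S) = 5.998 W.
Step 8 — Reactive power: Q = Im(S) = 19.34 VAR.
Step 9 — Apparent power: |S| = 20.25 VA.
Step 10 — Power factor: PF = P/|S| = 0.2962 (lagging).

(a) P = 5.998 W  (b) Q = 19.34 VAR  (c) S = 20.25 VA  (d) PF = 0.2962 (lagging)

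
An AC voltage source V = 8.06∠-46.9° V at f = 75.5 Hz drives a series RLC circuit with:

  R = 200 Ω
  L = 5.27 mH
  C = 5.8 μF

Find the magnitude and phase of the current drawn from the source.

Step 1 — Angular frequency: ω = 2π·f = 2π·75.5 = 474.4 rad/s.
Step 2 — Component impedances:
  R: Z = R = 200 Ω
  L: Z = jωL = j·474.4·0.00527 = 0 + j2.5 Ω
  C: Z = 1/(jωC) = -j/(ω·C) = 0 - j363.5 Ω
Step 3 — Series combination: Z_total = R + L + C = 200 - j361 Ω = 412.7∠-61.0° Ω.
Step 4 — Source phasor: V = 8.06∠-46.9° V = 5.507 - j5.885 V.
Step 5 — Ohm's law: I = V / Z_total = (5.507 - j5.885) / (200 - j361) = 0.01894 + j0.004761 A.
Step 6 — Convert to polar: |I| = 0.01953 A, ∠I = 14.1°.

I = 0.01953∠14.1° A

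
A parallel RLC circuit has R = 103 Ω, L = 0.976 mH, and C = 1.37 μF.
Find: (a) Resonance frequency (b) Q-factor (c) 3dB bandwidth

Step 1 — Resonance: ω₀ = 1/√(LC) = 1/√(0.000976·1.37e-06) = 2.735e+04 rad/s.
Step 2 — f₀ = ω₀/(2π) = 4352 Hz.
Step 3 — Parallel Q: Q = R/(ω₀L) = 103/(2.735e+04·0.000976) = 3.859.
Step 4 — Bandwidth: Δω = ω₀/Q = 7087 rad/s; BW = Δω/(2π) = 1128 Hz.

(a) f₀ = 4352 Hz  (b) Q = 3.859  (c) BW = 1128 Hz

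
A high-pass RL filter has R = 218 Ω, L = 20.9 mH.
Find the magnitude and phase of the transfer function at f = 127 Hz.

Step 1 — Angular frequency: ω = 2π·127 = 798 rad/s.
Step 2 — Transfer function: H(jω) = jωL/(R + jωL).
Step 3 — Numerator jωL = j·16.68; denominator R + jωL = 218 + j16.68.
Step 4 — H = 0.005819 + j0.07606.
Step 5 — Magnitude: |H| = 0.07628 (-22.4 dB); phase: φ = 85.6°.

|H| = 0.07628 (-22.4 dB), φ = 85.6°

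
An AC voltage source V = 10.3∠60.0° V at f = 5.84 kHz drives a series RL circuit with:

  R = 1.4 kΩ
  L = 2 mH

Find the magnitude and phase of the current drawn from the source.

Step 1 — Angular frequency: ω = 2π·f = 2π·5840 = 3.669e+04 rad/s.
Step 2 — Component impedances:
  R: Z = R = 1400 Ω
  L: Z = jωL = j·3.669e+04·0.002 = 0 + j73.39 Ω
Step 3 — Series combination: Z_total = R + L = 1400 + j73.39 Ω = 1402∠3.0° Ω.
Step 4 — Source phasor: V = 10.3∠60.0° V = 5.15 + j8.92 V.
Step 5 — Ohm's law: I = V / Z_total = (5.15 + j8.92) / (1400 + j73.39) = 0.004002 + j0.006162 A.
Step 6 — Convert to polar: |I| = 0.007347 A, ∠I = 57.0°.

I = 0.007347∠57.0° A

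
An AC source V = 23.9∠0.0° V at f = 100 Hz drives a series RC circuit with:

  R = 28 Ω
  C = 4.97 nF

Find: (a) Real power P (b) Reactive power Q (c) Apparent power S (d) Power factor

Step 1 — Angular frequency: ω = 2π·f = 2π·100 = 628.3 rad/s.
Step 2 — Component impedances:
  R: Z = R = 28 Ω
  C: Z = 1/(jωC) = -j/(ω·C) = 0 - j3.202e+05 Ω
Step 3 — Series combination: Z_total = R + C = 28 - j3.202e+05 Ω = 3.202e+05∠-90.0° Ω.
Step 4 — Source phasor: V = 23.9∠0.0° V = 23.9 V.
Step 5 — Current: I = V / Z = 6.526e-09 + j7.463e-05 A = 7.463e-05∠90.0° A.
Step 6 — Complex power: S = V·I* = 1.56e-07 - j0.001784 VA.
Step 7 — Real power: P = Re(S) = 1.56e-07 W.
Step 8 — Reactive power: Q = Im(S) = -0.001784 VAR.
Step 9 — Apparent power: |S| = 0.001784 VA.
Step 10 — Power factor: PF = P/|S| = 8.744e-05 (leading).

(a) P = 1.56e-07 W  (b) Q = -0.001784 VAR  (c) S = 0.001784 VA  (d) PF = 8.744e-05 (leading)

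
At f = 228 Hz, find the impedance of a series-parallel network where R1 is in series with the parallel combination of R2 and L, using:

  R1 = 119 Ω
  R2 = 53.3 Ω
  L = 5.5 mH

Step 1 — Angular frequency: ω = 2π·f = 2π·228 = 1433 rad/s.
Step 2 — Component impedances:
  R1: Z = R = 119 Ω
  R2: Z = R = 53.3 Ω
  L: Z = jωL = j·1433·0.0055 = 0 + j7.879 Ω
Step 3 — Parallel branch: R2 || L = 1/(1/R2 + 1/L) = 1.14 + j7.711 Ω.
Step 4 — Series with R1: Z_total = R1 + (R2 || L) = 120.1 + j7.711 Ω = 120.4∠3.7° Ω.

Z = 120.1 + j7.711 Ω = 120.4∠3.7° Ω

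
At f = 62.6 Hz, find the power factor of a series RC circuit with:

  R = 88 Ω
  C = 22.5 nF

Step 1 — Angular frequency: ω = 2π·f = 2π·62.6 = 393.3 rad/s.
Step 2 — Component impedances:
  R: Z = R = 88 Ω
  C: Z = 1/(jωC) = -j/(ω·C) = 0 - j1.13e+05 Ω
Step 3 — Series combination: Z_total = R + C = 88 - j1.13e+05 Ω = 1.13e+05∠-90.0° Ω.
Step 4 — Power factor: PF = cos(φ) = Re(Z)/|Z| = 88/1.13e+05 = 0.0007788.
Step 5 — Type: Im(Z) = -1.13e+05 ⇒ leading (phase φ = -90.0°).

PF = 0.0007788 (leading, φ = -90.0°)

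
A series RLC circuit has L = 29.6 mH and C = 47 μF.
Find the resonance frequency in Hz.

Step 1 — Resonance condition Im(Z)=0 gives ω₀ = 1/√(LC).
Step 2 — ω₀ = 1/√(0.0296·4.7e-05) = 847.8 rad/s.
Step 3 — f₀ = ω₀/(2π) = 134.9 Hz.

f₀ = 134.9 Hz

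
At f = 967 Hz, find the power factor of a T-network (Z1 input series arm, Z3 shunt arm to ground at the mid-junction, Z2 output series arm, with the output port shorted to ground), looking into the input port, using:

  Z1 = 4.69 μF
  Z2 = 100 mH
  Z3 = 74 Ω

Step 1 — Angular frequency: ω = 2π·f = 2π·967 = 6076 rad/s.
Step 2 — Component impedances:
  Z1: Z = 1/(jωC) = -j/(ω·C) = 0 - j35.09 Ω
  Z2: Z = jωL = j·6076·0.1 = 0 + j607.6 Ω
  Z3: Z = R = 74 Ω
Step 3 — With the output port shorted to ground, the output series arm Z2 runs from the junction to ground; the shunt arm Z3 also runs from the junction to ground. They appear in parallel: Z3 || Z2 = 72.92 + j8.881 Ω.
Step 4 — Series with input arm Z1: Z_in = Z1 + (Z3 || Z2) = 72.92 - j26.21 Ω = 77.49∠-19.8° Ω.
Step 5 — Power factor: PF = cos(φ) = Re(Z)/|Z| = 72.92/77.49 = 0.941.
Step 6 — Type: Im(Z) = -26.21 ⇒ leading (phase φ = -19.8°).

PF = 0.941 (leading, φ = -19.8°)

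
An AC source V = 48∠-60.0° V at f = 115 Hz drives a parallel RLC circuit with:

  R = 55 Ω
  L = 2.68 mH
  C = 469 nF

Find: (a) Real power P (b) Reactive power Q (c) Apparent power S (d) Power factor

Step 1 — Angular frequency: ω = 2π·f = 2π·115 = 722.6 rad/s.
Step 2 — Component impedances:
  R: Z = R = 55 Ω
  L: Z = jωL = j·722.6·0.00268 = 0 + j1.936 Ω
  C: Z = 1/(jωC) = -j/(ω·C) = 0 - j2951 Ω
Step 3 — Parallel combination: 1/Z_total = 1/R + 1/L + 1/C; Z_total = 0.06819 + j1.935 Ω = 1.937∠88.0° Ω.
Step 4 — Source phasor: V = 48∠-60.0° V = 24 - j41.57 V.
Step 5 — Current: I = V / Z = -21.02 - j13.14 A = 24.79∠-148.0° A.
Step 6 — Complex power: S = V·I* = 41.89 + j1189 VA.
Step 7 — Real power: P = Re(S) = 41.89 W.
Step 8 — Reactive power: Q = Im(S) = 1189 VAR.
Step 9 — Apparent power: |S| = 1190 VA.
Step 10 — Power factor: PF = P/|S| = 0.03521 (lagging).

(a) P = 41.89 W  (b) Q = 1189 VAR  (c) S = 1190 VA  (d) PF = 0.03521 (lagging)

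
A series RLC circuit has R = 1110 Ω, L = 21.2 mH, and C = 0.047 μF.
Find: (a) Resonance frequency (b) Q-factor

Step 1 — Resonance condition Im(Z)=0 gives ω₀ = 1/√(LC).
Step 2 — ω₀ = 1/√(0.0212·4.7e-08) = 3.168e+04 rad/s.
Step 3 — f₀ = ω₀/(2π) = 5042 Hz.
Step 4 — Series Q: Q = ω₀L/R = 3.168e+04·0.0212/1110 = 0.6051.

(a) f₀ = 5042 Hz  (b) Q = 0.6051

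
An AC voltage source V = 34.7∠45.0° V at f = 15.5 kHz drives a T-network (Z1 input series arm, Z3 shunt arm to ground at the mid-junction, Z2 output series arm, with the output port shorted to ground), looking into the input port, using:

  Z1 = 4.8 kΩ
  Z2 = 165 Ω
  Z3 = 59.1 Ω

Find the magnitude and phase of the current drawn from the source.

Step 1 — Angular frequency: ω = 2π·f = 2π·1.55e+04 = 9.739e+04 rad/s.
Step 2 — Component impedances:
  Z1: Z = R = 4800 Ω
  Z2: Z = R = 165 Ω
  Z3: Z = R = 59.1 Ω
Step 3 — With the output port shorted to ground, the output series arm Z2 runs from the junction to ground; the shunt arm Z3 also runs from the junction to ground. They appear in parallel: Z3 || Z2 = 43.51 Ω.
Step 4 — Series with input arm Z1: Z_in = Z1 + (Z3 || Z2) = 4844 Ω = 4844∠0.0° Ω.
Step 5 — Source phasor: V = 34.7∠45.0° V = 24.54 + j24.54 V.
Step 6 — Ohm's law: I = V / Z_total = (24.54 + j24.54) / (4844) = 0.005066 + j0.005066 A.
Step 7 — Convert to polar: |I| = 0.007164 A, ∠I = 45.0°.

I = 0.007164∠45.0° A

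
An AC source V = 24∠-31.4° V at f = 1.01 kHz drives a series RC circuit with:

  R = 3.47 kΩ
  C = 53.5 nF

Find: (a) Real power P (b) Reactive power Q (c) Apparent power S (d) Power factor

Step 1 — Angular frequency: ω = 2π·f = 2π·1010 = 6346 rad/s.
Step 2 — Component impedances:
  R: Z = R = 3470 Ω
  C: Z = 1/(jωC) = -j/(ω·C) = 0 - j2945 Ω
Step 3 — Series combination: Z_total = R + C = 3470 - j2945 Ω = 4552∠-40.3° Ω.
Step 4 — Source phasor: V = 24∠-31.4° V = 20.49 - j12.5 V.
Step 5 — Current: I = V / Z = 0.005209 + j0.0008181 A = 0.005273∠8.9° A.
Step 6 — Complex power: S = V·I* = 0.09648 - j0.08189 VA.
Step 7 — Real power: P = Re(S) = 0.09648 W.
Step 8 — Reactive power: Q = Im(S) = -0.08189 VAR.
Step 9 — Apparent power: |S| = 0.1266 VA.
Step 10 — Power factor: PF = P/|S| = 0.7624 (leading).

(a) P = 0.09648 W  (b) Q = -0.08189 VAR  (c) S = 0.1266 VA  (d) PF = 0.7624 (leading)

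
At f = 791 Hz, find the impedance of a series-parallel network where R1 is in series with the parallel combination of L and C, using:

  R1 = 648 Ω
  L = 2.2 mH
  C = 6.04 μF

Step 1 — Angular frequency: ω = 2π·f = 2π·791 = 4970 rad/s.
Step 2 — Component impedances:
  R1: Z = R = 648 Ω
  L: Z = jωL = j·4970·0.0022 = 0 + j10.93 Ω
  C: Z = 1/(jωC) = -j/(ω·C) = 0 - j33.31 Ω
Step 3 — Parallel branch: L || C = 1/(1/L + 1/C) = 0 + j16.28 Ω.
Step 4 — Series with R1: Z_total = R1 + (L || C) = 648 + j16.28 Ω = 648.2∠1.4° Ω.

Z = 648 + j16.28 Ω = 648.2∠1.4° Ω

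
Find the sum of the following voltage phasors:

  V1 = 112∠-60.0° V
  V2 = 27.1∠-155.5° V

Step 1 — Convert each phasor to rectangular form:
  V1 = 112·(cos(-60.0°) + j·sin(-60.0°)) = 56 - j96.99 V
  V2 = 27.1·(cos(-155.5°) + j·sin(-155.5°)) = -24.66 - j11.24 V
Step 2 — Sum components: V_total = 31.34 - j108.2 V.
Step 3 — Convert to polar: |V_total| = 112.7 V, ∠V_total = -73.9°.

V_total = 112.7∠-73.9° V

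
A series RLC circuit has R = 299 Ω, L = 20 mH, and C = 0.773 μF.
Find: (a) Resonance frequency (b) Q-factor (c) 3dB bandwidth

Step 1 — Resonance: ω₀ = 1/√(LC) = 1/√(0.02·7.73e-07) = 8043 rad/s.
Step 2 — f₀ = ω₀/(2π) = 1280 Hz.
Step 3 — Series Q: Q = ω₀L/R = 8043·0.02/299 = 0.538.
Step 4 — Bandwidth: Δω = ω₀/Q = 1.495e+04 rad/s; BW = Δω/(2π) = 2379 Hz.

(a) f₀ = 1280 Hz  (b) Q = 0.538  (c) BW = 2379 Hz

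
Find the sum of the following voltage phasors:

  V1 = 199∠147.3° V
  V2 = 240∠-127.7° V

Step 1 — Convert each phasor to rectangular form:
  V1 = 199·(cos(147.3°) + j·sin(147.3°)) = -167.5 + j107.5 V
  V2 = 240·(cos(-127.7°) + j·sin(-127.7°)) = -146.8 - j189.9 V
Step 2 — Sum components: V_total = -314.2 - j82.39 V.
Step 3 — Convert to polar: |V_total| = 324.8 V, ∠V_total = -165.3°.

V_total = 324.8∠-165.3° V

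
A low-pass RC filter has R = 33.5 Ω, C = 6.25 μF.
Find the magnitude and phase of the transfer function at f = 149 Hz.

Step 1 — Angular frequency: ω = 2π·149 = 936.2 rad/s.
Step 2 — Transfer function: H(jω) = 1/(1 + jωRC).
Step 3 — Denominator: 1 + jωRC = 1 + j·936.2·33.5·6.25e-06 = 1 + j0.196.
Step 4 — H = 0.963 - j0.1888.
Step 5 — Magnitude: |H| = 0.9813 (-0.2 dB); phase: φ = -11.1°.

|H| = 0.9813 (-0.2 dB), φ = -11.1°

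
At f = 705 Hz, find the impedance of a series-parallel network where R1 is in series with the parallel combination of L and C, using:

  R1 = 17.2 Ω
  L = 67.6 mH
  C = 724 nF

Step 1 — Angular frequency: ω = 2π·f = 2π·705 = 4430 rad/s.
Step 2 — Component impedances:
  R1: Z = R = 17.2 Ω
  L: Z = jωL = j·4430·0.0676 = 0 + j299.4 Ω
  C: Z = 1/(jωC) = -j/(ω·C) = 0 - j311.8 Ω
Step 3 — Parallel branch: L || C = 1/(1/L + 1/C) = 0 + j7550 Ω.
Step 4 — Series with R1: Z_total = R1 + (L || C) = 17.2 + j7550 Ω = 7550∠89.9° Ω.

Z = 17.2 + j7550 Ω = 7550∠89.9° Ω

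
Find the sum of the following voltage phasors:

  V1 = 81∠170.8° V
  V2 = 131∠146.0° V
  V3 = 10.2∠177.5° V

Step 1 — Convert each phasor to rectangular form:
  V1 = 81·(cos(170.8°) + j·sin(170.8°)) = -79.96 + j12.95 V
  V2 = 131·(cos(146.0°) + j·sin(146.0°)) = -108.6 + j73.25 V
  V3 = 10.2·(cos(177.5°) + j·sin(177.5°)) = -10.19 + j0.4449 V
Step 2 — Sum components: V_total = -198.8 + j86.65 V.
Step 3 — Convert to polar: |V_total| = 216.8 V, ∠V_total = 156.4°.

V_total = 216.8∠156.4° V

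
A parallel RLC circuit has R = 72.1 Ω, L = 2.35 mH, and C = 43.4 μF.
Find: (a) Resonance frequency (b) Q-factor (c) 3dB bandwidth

Step 1 — Resonance: ω₀ = 1/√(LC) = 1/√(0.00235·4.34e-05) = 3131 rad/s.
Step 2 — f₀ = ω₀/(2π) = 498.4 Hz.
Step 3 — Parallel Q: Q = R/(ω₀L) = 72.1/(3131·0.00235) = 9.798.
Step 4 — Bandwidth: Δω = ω₀/Q = 319.6 rad/s; BW = Δω/(2π) = 50.86 Hz.

(a) f₀ = 498.4 Hz  (b) Q = 9.798  (c) BW = 50.86 Hz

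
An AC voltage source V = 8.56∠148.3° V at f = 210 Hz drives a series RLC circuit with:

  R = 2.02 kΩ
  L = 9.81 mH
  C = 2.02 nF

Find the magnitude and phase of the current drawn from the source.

Step 1 — Angular frequency: ω = 2π·f = 2π·210 = 1319 rad/s.
Step 2 — Component impedances:
  R: Z = R = 2020 Ω
  L: Z = jωL = j·1319·0.00981 = 0 + j12.94 Ω
  C: Z = 1/(jωC) = -j/(ω·C) = 0 - j3.752e+05 Ω
Step 3 — Series combination: Z_total = R + L + C = 2020 - j3.752e+05 Ω = 3.752e+05∠-89.7° Ω.
Step 4 — Source phasor: V = 8.56∠148.3° V = -7.283 + j4.498 V.
Step 5 — Ohm's law: I = V / Z_total = (-7.283 + j4.498) / (2020 - j3.752e+05) = -1.209e-05 - j1.935e-05 A.
Step 6 — Convert to polar: |I| = 2.282e-05 A, ∠I = -122.0°.

I = 2.282e-05∠-122.0° A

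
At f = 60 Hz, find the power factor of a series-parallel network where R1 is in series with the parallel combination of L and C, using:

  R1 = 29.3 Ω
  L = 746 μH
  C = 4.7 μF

Step 1 — Angular frequency: ω = 2π·f = 2π·60 = 377 rad/s.
Step 2 — Component impedances:
  R1: Z = R = 29.3 Ω
  L: Z = jωL = j·377·0.000746 = 0 + j0.2812 Ω
  C: Z = 1/(jωC) = -j/(ω·C) = 0 - j564.4 Ω
Step 3 — Parallel branch: L || C = 1/(1/L + 1/C) = 0 + j0.2814 Ω.
Step 4 — Series with R1: Z_total = R1 + (L || C) = 29.3 + j0.2814 Ω = 29.3∠0.6° Ω.
Step 5 — Power factor: PF = cos(φ) = Re(Z)/|Z| = 29.3/29.3 = 1.
Step 6 — Type: Im(Z) = 0.2814 ⇒ lagging (phase φ = 0.6°).

PF = 1 (lagging, φ = 0.6°)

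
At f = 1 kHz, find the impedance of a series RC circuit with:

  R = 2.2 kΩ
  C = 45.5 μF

Step 1 — Angular frequency: ω = 2π·f = 2π·1000 = 6283 rad/s.
Step 2 — Component impedances:
  R: Z = R = 2200 Ω
  C: Z = 1/(jωC) = -j/(ω·C) = 0 - j3.498 Ω
Step 3 — Series combination: Z_total = R + C = 2200 - j3.498 Ω = 2200∠-0.1° Ω.

Z = 2200 - j3.498 Ω = 2200∠-0.1° Ω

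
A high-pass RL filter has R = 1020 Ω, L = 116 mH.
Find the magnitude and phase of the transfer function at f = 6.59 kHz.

Step 1 — Angular frequency: ω = 2π·6590 = 4.141e+04 rad/s.
Step 2 — Transfer function: H(jω) = jωL/(R + jωL).
Step 3 — Numerator jωL = j·4803; denominator R + jωL = 1020 + j4803.
Step 4 — H = 0.9568 + j0.2032.
Step 5 — Magnitude: |H| = 0.9782 (-0.2 dB); phase: φ = 12.0°.

|H| = 0.9782 (-0.2 dB), φ = 12.0°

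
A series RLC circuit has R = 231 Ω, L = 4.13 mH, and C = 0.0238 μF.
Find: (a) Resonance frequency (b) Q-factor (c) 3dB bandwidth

Step 1 — Resonance condition Im(Z)=0 gives ω₀ = 1/√(LC).
Step 2 — ω₀ = 1/√(0.00413·2.38e-08) = 1.009e+05 rad/s.
Step 3 — f₀ = ω₀/(2π) = 1.605e+04 Hz.
Step 4 — Series Q: Q = ω₀L/R = 1.009e+05·0.00413/231 = 1.803.
Step 5 — 3dB bandwidth: Δω = ω₀/Q = 5.593e+04 rad/s; BW = Δω/(2π) = 8902 Hz.

(a) f₀ = 1.605e+04 Hz  (b) Q = 1.803  (c) BW = 8902 Hz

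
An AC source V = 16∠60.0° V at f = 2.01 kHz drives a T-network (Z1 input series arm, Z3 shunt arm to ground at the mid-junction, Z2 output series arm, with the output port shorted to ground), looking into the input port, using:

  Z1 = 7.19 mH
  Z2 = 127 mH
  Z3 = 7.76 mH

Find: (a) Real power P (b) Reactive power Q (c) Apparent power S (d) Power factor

Step 1 — Angular frequency: ω = 2π·f = 2π·2010 = 1.263e+04 rad/s.
Step 2 — Component impedances:
  Z1: Z = jωL = j·1.263e+04·0.00719 = 0 + j90.8 Ω
  Z2: Z = jωL = j·1.263e+04·0.127 = 0 + j1604 Ω
  Z3: Z = jωL = j·1.263e+04·0.00776 = 0 + j98 Ω
Step 3 — With the output port shorted to ground, the output series arm Z2 runs from the junction to ground; the shunt arm Z3 also runs from the junction to ground. They appear in parallel: Z3 || Z2 = 0 + j92.36 Ω.
Step 4 — Series with input arm Z1: Z_in = Z1 + (Z3 || Z2) = 0 + j183.2 Ω = 183.2∠90.0° Ω.
Step 5 — Source phasor: V = 16∠60.0° V = 8 + j13.86 V.
Step 6 — Current: I = V / Z = 0.07565 - j0.04368 A = 0.08735∠-30.0° A.
Step 7 — Complex power: S = V·I* = 0 + j1.398 VA.
Step 8 — Real power: P = Re(S) = 0 W.
Step 9 — Reactive power: Q = Im(S) = 1.398 VAR.
Step 10 — Apparent power: |S| = 1.398 VA.
Step 11 — Power factor: PF = P/|S| = 0 (lagging).

(a) P = 0 W  (b) Q = 1.398 VAR  (c) S = 1.398 VA  (d) PF = 0 (lagging)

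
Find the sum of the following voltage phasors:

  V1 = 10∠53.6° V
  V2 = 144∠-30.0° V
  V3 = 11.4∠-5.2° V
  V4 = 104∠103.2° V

Step 1 — Convert each phasor to rectangular form:
  V1 = 10·(cos(53.6°) + j·sin(53.6°)) = 5.934 + j8.049 V
  V2 = 144·(cos(-30.0°) + j·sin(-30.0°)) = 124.7 - j72 V
  V3 = 11.4·(cos(-5.2°) + j·sin(-5.2°)) = 11.35 - j1.033 V
  V4 = 104·(cos(103.2°) + j·sin(103.2°)) = -23.75 + j101.3 V
Step 2 — Sum components: V_total = 118.2 + j36.27 V.
Step 3 — Convert to polar: |V_total| = 123.7 V, ∠V_total = 17.1°.

V_total = 123.7∠17.1° V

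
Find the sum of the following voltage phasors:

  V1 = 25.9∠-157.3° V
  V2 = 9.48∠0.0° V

Step 1 — Convert each phasor to rectangular form:
  V1 = 25.9·(cos(-157.3°) + j·sin(-157.3°)) = -23.89 - j9.995 V
  V2 = 9.48·(cos(0.0°) + j·sin(0.0°)) = 9.48 V
Step 2 — Sum components: V_total = -14.41 - j9.995 V.
Step 3 — Convert to polar: |V_total| = 17.54 V, ∠V_total = -145.3°.

V_total = 17.54∠-145.3° V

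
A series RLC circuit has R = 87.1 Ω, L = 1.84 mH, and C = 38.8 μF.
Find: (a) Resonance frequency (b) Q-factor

Step 1 — Resonance condition Im(Z)=0 gives ω₀ = 1/√(LC).
Step 2 — ω₀ = 1/√(0.00184·3.88e-05) = 3743 rad/s.
Step 3 — f₀ = ω₀/(2π) = 595.7 Hz.
Step 4 — Series Q: Q = ω₀L/R = 3743·0.00184/87.1 = 0.07906.

(a) f₀ = 595.7 Hz  (b) Q = 0.07906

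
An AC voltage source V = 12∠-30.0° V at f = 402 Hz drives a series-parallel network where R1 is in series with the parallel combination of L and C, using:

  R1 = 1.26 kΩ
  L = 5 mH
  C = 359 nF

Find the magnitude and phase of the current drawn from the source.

Step 1 — Angular frequency: ω = 2π·f = 2π·402 = 2526 rad/s.
Step 2 — Component impedances:
  R1: Z = R = 1260 Ω
  L: Z = jωL = j·2526·0.005 = 0 + j12.63 Ω
  C: Z = 1/(jωC) = -j/(ω·C) = 0 - j1103 Ω
Step 3 — Parallel branch: L || C = 1/(1/L + 1/C) = 0 + j12.78 Ω.
Step 4 — Series with R1: Z_total = R1 + (L || C) = 1260 + j12.78 Ω = 1260∠0.6° Ω.
Step 5 — Source phasor: V = 12∠-30.0° V = 10.39 - j6 V.
Step 6 — Ohm's law: I = V / Z_total = (10.39 - j6) / (1260 + j12.78) = 0.008199 - j0.004845 A.
Step 7 — Convert to polar: |I| = 0.009523 A, ∠I = -30.6°.

I = 0.009523∠-30.6° A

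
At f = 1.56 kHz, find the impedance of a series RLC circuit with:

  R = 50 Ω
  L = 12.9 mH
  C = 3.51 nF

Step 1 — Angular frequency: ω = 2π·f = 2π·1560 = 9802 rad/s.
Step 2 — Component impedances:
  R: Z = R = 50 Ω
  L: Z = jωL = j·9802·0.0129 = 0 + j126.4 Ω
  C: Z = 1/(jωC) = -j/(ω·C) = 0 - j2.907e+04 Ω
Step 3 — Series combination: Z_total = R + L + C = 50 - j2.894e+04 Ω = 2.894e+04∠-89.9° Ω.

Z = 50 - j2.894e+04 Ω = 2.894e+04∠-89.9° Ω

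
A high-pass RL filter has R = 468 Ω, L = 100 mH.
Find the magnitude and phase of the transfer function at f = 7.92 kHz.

Step 1 — Angular frequency: ω = 2π·7920 = 4.976e+04 rad/s.
Step 2 — Transfer function: H(jω) = jωL/(R + jωL).
Step 3 — Numerator jωL = j·4976; denominator R + jωL = 468 + j4976.
Step 4 — H = 0.9912 + j0.09322.
Step 5 — Magnitude: |H| = 0.9956 (-0.0 dB); phase: φ = 5.4°.

|H| = 0.9956 (-0.0 dB), φ = 5.4°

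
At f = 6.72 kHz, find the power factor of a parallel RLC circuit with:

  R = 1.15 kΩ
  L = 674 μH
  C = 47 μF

Step 1 — Angular frequency: ω = 2π·f = 2π·6720 = 4.222e+04 rad/s.
Step 2 — Component impedances:
  R: Z = R = 1150 Ω
  L: Z = jωL = j·4.222e+04·0.000674 = 0 + j28.46 Ω
  C: Z = 1/(jωC) = -j/(ω·C) = 0 - j0.5039 Ω
Step 3 — Parallel combination: 1/Z_total = 1/R + 1/L + 1/C; Z_total = 0.0002288 - j0.513 Ω = 0.513∠-90.0° Ω.
Step 4 — Power factor: PF = cos(φ) = Re(Z)/|Z| = 0.00022884/0.51299 = 0.0004461.
Step 5 — Type: Im(Z) = -0.513 ⇒ leading (phase φ = -90.0°).

PF = 0.0004461 (leading, φ = -90.0°)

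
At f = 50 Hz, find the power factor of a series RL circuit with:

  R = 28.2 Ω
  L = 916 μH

Step 1 — Angular frequency: ω = 2π·f = 2π·50 = 314.2 rad/s.
Step 2 — Component impedances:
  R: Z = R = 28.2 Ω
  L: Z = jωL = j·314.2·0.000916 = 0 + j0.2878 Ω
Step 3 — Series combination: Z_total = R + L = 28.2 + j0.2878 Ω = 28.2∠0.6° Ω.
Step 4 — Power factor: PF = cos(φ) = Re(Z)/|Z| = 28.2/28.2015 = 0.9999.
Step 5 — Type: Im(Z) = 0.2878 ⇒ lagging (phase φ = 0.6°).

PF = 0.9999 (lagging, φ = 0.6°)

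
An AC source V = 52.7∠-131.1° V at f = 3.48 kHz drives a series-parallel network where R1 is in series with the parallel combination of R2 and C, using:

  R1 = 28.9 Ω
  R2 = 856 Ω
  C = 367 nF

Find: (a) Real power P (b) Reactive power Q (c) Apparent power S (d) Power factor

Step 1 — Angular frequency: ω = 2π·f = 2π·3480 = 2.187e+04 rad/s.
Step 2 — Component impedances:
  R1: Z = R = 28.9 Ω
  R2: Z = R = 856 Ω
  C: Z = 1/(jωC) = -j/(ω·C) = 0 - j124.6 Ω
Step 3 — Parallel branch: R2 || C = 1/(1/R2 + 1/C) = 17.77 - j122 Ω.
Step 4 — Series with R1: Z_total = R1 + (R2 || C) = 46.67 - j122 Ω = 130.6∠-69.1° Ω.
Step 5 — Source phasor: V = 52.7∠-131.1° V = -34.64 - j39.71 V.
Step 6 — Current: I = V / Z = 0.1892 - j0.3562 A = 0.4034∠-62.0° A.
Step 7 — Complex power: S = V·I* = 7.593 - j19.86 VA.
Step 8 — Real power: P = Re(S) = 7.593 W.
Step 9 — Reactive power: Q = Im(S) = -19.86 VAR.
Step 10 — Apparent power: |S| = 21.26 VA.
Step 11 — Power factor: PF = P/|S| = 0.3572 (leading).

(a) P = 7.593 W  (b) Q = -19.86 VAR  (c) S = 21.26 VA  (d) PF = 0.3572 (leading)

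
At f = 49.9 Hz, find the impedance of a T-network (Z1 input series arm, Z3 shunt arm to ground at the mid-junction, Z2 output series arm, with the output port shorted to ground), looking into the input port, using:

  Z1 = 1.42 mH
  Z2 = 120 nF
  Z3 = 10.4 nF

Step 1 — Angular frequency: ω = 2π·f = 2π·49.9 = 313.5 rad/s.
Step 2 — Component impedances:
  Z1: Z = jωL = j·313.5·0.00142 = 0 + j0.4452 Ω
  Z2: Z = 1/(jωC) = -j/(ω·C) = 0 - j2.658e+04 Ω
  Z3: Z = 1/(jωC) = -j/(ω·C) = 0 - j3.067e+05 Ω
Step 3 — With the output port shorted to ground, the output series arm Z2 runs from the junction to ground; the shunt arm Z3 also runs from the junction to ground. They appear in parallel: Z3 || Z2 = 0 - j2.446e+04 Ω.
Step 4 — Series with input arm Z1: Z_in = Z1 + (Z3 || Z2) = 0 - j2.446e+04 Ω = 2.446e+04∠-90.0° Ω.

Z = 0 - j2.446e+04 Ω = 2.446e+04∠-90.0° Ω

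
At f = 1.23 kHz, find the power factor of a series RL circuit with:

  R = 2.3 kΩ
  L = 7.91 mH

Step 1 — Angular frequency: ω = 2π·f = 2π·1230 = 7728 rad/s.
Step 2 — Component impedances:
  R: Z = R = 2300 Ω
  L: Z = jωL = j·7728·0.00791 = 0 + j61.13 Ω
Step 3 — Series combination: Z_total = R + L = 2300 + j61.13 Ω = 2301∠1.5° Ω.
Step 4 — Power factor: PF = cos(φ) = Re(Z)/|Z| = 2300/2301 = 0.9996.
Step 5 — Type: Im(Z) = 61.13 ⇒ lagging (phase φ = 1.5°).

PF = 0.9996 (lagging, φ = 1.5°)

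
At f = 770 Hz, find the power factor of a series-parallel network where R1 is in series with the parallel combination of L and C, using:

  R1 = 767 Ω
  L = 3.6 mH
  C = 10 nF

Step 1 — Angular frequency: ω = 2π·f = 2π·770 = 4838 rad/s.
Step 2 — Component impedances:
  R1: Z = R = 767 Ω
  L: Z = jωL = j·4838·0.0036 = 0 + j17.42 Ω
  C: Z = 1/(jωC) = -j/(ω·C) = 0 - j2.067e+04 Ω
Step 3 — Parallel branch: L || C = 1/(1/L + 1/C) = 0 + j17.43 Ω.
Step 4 — Series with R1: Z_total = R1 + (L || C) = 767 + j17.43 Ω = 767.2∠1.3° Ω.
Step 5 — Power factor: PF = cos(φ) = Re(Z)/|Z| = 767/767.2 = 0.9997.
Step 6 — Type: Im(Z) = 17.43 ⇒ lagging (phase φ = 1.3°).

PF = 0.9997 (lagging, φ = 1.3°)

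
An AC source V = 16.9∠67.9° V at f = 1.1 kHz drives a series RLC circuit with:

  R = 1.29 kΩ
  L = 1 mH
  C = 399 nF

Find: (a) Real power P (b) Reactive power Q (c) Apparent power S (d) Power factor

Step 1 — Angular frequency: ω = 2π·f = 2π·1100 = 6912 rad/s.
Step 2 — Component impedances:
  R: Z = R = 1290 Ω
  L: Z = jωL = j·6912·0.001 = 0 + j6.912 Ω
  C: Z = 1/(jωC) = -j/(ω·C) = 0 - j362.6 Ω
Step 3 — Series combination: Z_total = R + L + C = 1290 - j355.7 Ω = 1338∠-15.4° Ω.
Step 4 — Source phasor: V = 16.9∠67.9° V = 6.358 + j15.66 V.
Step 5 — Current: I = V / Z = 0.00147 + j0.01254 A = 0.01263∠83.3° A.
Step 6 — Complex power: S = V·I* = 0.2058 - j0.05674 VA.
Step 7 — Real power: P = Re(S) = 0.2058 W.
Step 8 — Reactive power: Q = Im(S) = -0.05674 VAR.
Step 9 — Apparent power: |S| = 0.2134 VA.
Step 10 — Power factor: PF = P/|S| = 0.964 (leading).

(a) P = 0.2058 W  (b) Q = -0.05674 VAR  (c) S = 0.2134 VA  (d) PF = 0.964 (leading)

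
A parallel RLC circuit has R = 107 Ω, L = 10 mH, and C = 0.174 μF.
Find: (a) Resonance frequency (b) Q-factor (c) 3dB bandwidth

Step 1 — Resonance: ω₀ = 1/√(LC) = 1/√(0.01·1.74e-07) = 2.397e+04 rad/s.
Step 2 — f₀ = ω₀/(2π) = 3815 Hz.
Step 3 — Parallel Q: Q = R/(ω₀L) = 107/(2.397e+04·0.01) = 0.4463.
Step 4 — Bandwidth: Δω = ω₀/Q = 5.371e+04 rad/s; BW = Δω/(2π) = 8548 Hz.

(a) f₀ = 3815 Hz  (b) Q = 0.4463  (c) BW = 8548 Hz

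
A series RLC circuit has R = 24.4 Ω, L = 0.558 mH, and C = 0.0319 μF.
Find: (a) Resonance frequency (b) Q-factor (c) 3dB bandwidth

Step 1 — Resonance: ω₀ = 1/√(LC) = 1/√(0.000558·3.19e-08) = 2.37e+05 rad/s.
Step 2 — f₀ = ω₀/(2π) = 3.772e+04 Hz.
Step 3 — Series Q: Q = ω₀L/R = 2.37e+05·0.000558/24.4 = 5.42.
Step 4 — Bandwidth: Δω = ω₀/Q = 4.373e+04 rad/s; BW = Δω/(2π) = 6959 Hz.

(a) f₀ = 3.772e+04 Hz  (b) Q = 5.42  (c) BW = 6959 Hz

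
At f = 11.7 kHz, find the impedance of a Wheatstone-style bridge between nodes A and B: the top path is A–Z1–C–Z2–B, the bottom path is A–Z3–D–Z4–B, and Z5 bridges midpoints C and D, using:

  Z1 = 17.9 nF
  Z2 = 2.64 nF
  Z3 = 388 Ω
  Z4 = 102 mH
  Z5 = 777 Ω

Step 1 — Angular frequency: ω = 2π·f = 2π·1.17e+04 = 7.351e+04 rad/s.
Step 2 — Component impedances:
  Z1: Z = 1/(jωC) = -j/(ω·C) = 0 - j759.9 Ω
  Z2: Z = 1/(jωC) = -j/(ω·C) = 0 - j5153 Ω
  Z3: Z = R = 388 Ω
  Z4: Z = jωL = j·7.351e+04·0.102 = 0 + j7498 Ω
  Z5: Z = R = 777 Ω
Step 3 — Bridge requires nodal analysis (the Z5 bridge couples midpoints C and D, so the two paths cannot be reduced to a simple series/parallel combination). Setting node B to ground and injecting 1 A at node A, the 3-node admittance system at A, C, D solves to V_A = Z_AB = 4227 - j1.929e+04 Ω = 1.975e+04∠-77.6° Ω.

Z = 4227 - j1.929e+04 Ω = 1.975e+04∠-77.6° Ω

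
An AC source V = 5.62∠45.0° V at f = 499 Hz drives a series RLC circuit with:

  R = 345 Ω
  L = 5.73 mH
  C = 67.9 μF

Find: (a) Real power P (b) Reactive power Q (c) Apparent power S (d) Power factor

Step 1 — Angular frequency: ω = 2π·f = 2π·499 = 3135 rad/s.
Step 2 — Component impedances:
  R: Z = R = 345 Ω
  L: Z = jωL = j·3135·0.00573 = 0 + j17.97 Ω
  C: Z = 1/(jωC) = -j/(ω·C) = 0 - j4.697 Ω
Step 3 — Series combination: Z_total = R + L + C = 345 + j13.27 Ω = 345.3∠2.2° Ω.
Step 4 — Source phasor: V = 5.62∠45.0° V = 3.974 + j3.974 V.
Step 5 — Current: I = V / Z = 0.01194 + j0.01106 A = 0.01628∠42.8° A.
Step 6 — Complex power: S = V·I* = 0.09141 + j0.003516 VA.
Step 7 — Real power: P = Re(S) = 0.09141 W.
Step 8 — Reactive power: Q = Im(S) = 0.003516 VAR.
Step 9 — Apparent power: |S| = 0.09148 VA.
Step 10 — Power factor: PF = P/|S| = 0.9993 (lagging).

(a) P = 0.09141 W  (b) Q = 0.003516 VAR  (c) S = 0.09148 VA  (d) PF = 0.9993 (lagging)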